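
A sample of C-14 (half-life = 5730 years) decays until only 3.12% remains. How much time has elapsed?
t = t½ × log₂(N₀/N) = 28660 years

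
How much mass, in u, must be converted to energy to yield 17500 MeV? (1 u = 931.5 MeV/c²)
m = E/c² = 18.79 u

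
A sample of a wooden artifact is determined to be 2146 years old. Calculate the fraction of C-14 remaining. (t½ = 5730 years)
N/N₀ = (1/2)^(t/t½) = 0.7714 = 77.1%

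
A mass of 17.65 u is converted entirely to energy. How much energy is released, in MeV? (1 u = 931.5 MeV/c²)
E = mc² = 16440 MeV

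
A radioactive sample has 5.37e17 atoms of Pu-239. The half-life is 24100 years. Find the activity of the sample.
A = λN = 1.544e13 decays/year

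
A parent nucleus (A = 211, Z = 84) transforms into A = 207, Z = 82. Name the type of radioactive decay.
ΔA = -4, ΔZ = -2 ⇒ alpha decay (α)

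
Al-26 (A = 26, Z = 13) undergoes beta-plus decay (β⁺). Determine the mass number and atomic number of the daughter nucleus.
Daughter: A = 26, Z = 12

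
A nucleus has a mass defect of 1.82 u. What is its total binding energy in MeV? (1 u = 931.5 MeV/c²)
B.E. = Δm × 931.5 = 1695 MeV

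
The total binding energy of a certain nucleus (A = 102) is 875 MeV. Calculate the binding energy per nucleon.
B.E./A = 875/102 = 8.578 MeV/nucleon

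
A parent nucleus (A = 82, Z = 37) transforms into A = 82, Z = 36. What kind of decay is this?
ΔA = 0, ΔZ = -1 ⇒ beta-plus decay (β⁺) or electron capture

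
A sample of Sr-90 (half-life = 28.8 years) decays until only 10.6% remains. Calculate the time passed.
t = t½ × log₂(N₀/N) = 93.25 years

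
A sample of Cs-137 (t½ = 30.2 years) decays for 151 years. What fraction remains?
N/N₀ = (1/2)^(t/t½) = 0.03125 = 3.12%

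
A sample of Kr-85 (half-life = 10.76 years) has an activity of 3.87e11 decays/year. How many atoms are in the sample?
N = A/λ = 6.008e12 atoms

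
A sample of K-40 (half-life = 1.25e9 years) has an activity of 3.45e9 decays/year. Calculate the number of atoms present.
N = A/λ = 6.222e18 atoms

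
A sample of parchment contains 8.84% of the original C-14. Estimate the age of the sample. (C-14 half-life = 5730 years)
Age = t½ × log₂(1/ratio) = 20050 years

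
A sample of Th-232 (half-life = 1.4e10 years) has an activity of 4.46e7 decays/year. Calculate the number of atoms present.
N = A/λ = 9.008e17 atoms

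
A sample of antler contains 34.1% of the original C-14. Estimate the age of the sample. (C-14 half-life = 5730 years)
Age = t½ × log₂(1/ratio) = 8894 years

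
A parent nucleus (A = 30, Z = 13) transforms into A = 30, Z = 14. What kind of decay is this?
ΔA = 0, ΔZ = +1 ⇒ beta-minus decay (β⁻)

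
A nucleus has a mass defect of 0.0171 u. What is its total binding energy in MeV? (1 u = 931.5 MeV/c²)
B.E. = Δm × 931.5 = 15.93 MeV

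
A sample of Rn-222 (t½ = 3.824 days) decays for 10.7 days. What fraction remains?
N/N₀ = (1/2)^(t/t½) = 0.1438 = 14.4%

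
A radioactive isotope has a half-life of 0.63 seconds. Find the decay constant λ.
λ = ln(2)/t½ = 1.1 second⁻¹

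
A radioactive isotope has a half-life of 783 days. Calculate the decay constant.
λ = ln(2)/t½ = 8.852e-4 day⁻¹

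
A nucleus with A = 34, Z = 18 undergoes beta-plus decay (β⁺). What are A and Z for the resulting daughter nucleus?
Daughter: A = 34, Z = 17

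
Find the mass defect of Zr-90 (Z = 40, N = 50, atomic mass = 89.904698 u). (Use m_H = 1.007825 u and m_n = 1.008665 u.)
Δm = Z·m_H + N·m_n − M = 0.8416 u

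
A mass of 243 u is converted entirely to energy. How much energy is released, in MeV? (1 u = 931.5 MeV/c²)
E = mc² = 2.264e5 MeV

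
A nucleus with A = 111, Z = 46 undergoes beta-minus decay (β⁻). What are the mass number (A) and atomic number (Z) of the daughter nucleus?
Daughter: A = 111, Z = 47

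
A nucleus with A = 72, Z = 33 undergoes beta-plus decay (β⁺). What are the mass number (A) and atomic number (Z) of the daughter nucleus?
Daughter: A = 72, Z = 32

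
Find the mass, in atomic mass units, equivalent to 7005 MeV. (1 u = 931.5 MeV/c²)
m = E/c² = 7.52 u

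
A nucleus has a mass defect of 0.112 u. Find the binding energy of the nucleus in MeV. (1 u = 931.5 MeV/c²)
B.E. = Δm × 931.5 = 104.3 MeV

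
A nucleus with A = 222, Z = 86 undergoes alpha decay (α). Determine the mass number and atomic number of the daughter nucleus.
Daughter: A = 218, Z = 84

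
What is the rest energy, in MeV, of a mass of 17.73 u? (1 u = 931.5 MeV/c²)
E = mc² = 16520 MeV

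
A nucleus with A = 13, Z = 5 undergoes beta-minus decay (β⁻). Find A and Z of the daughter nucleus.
Daughter: A = 13, Z = 6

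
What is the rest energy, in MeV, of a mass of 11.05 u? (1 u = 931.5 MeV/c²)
E = mc² = 10290 MeV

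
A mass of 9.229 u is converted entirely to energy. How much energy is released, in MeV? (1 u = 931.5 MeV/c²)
E = mc² = 8597 MeV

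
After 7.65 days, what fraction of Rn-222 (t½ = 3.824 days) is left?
N/N₀ = (1/2)^(t/t½) = 0.2499 = 25%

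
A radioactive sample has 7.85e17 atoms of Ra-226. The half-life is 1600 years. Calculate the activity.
A = λN = 3.401e14 decays/year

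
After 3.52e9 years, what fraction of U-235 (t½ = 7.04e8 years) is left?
N/N₀ = (1/2)^(t/t½) = 0.03125 = 3.12%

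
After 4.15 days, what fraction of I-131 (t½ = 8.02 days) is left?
N/N₀ = (1/2)^(t/t½) = 0.6986 = 69.9%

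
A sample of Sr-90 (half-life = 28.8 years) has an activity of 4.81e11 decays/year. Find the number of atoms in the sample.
N = A/λ = 1.999e13 atoms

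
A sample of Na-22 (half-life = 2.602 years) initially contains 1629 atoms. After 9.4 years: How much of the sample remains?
N = N₀(1/2)^(t/t½) = 133.2 atoms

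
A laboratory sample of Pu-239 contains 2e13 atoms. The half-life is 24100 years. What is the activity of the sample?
A = λN = 5.752e8 decays/year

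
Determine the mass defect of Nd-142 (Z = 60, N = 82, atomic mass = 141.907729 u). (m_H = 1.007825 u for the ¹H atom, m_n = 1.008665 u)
Δm = Z·m_H + N·m_n − M = 1.272 u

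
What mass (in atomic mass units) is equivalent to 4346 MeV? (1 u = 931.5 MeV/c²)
m = E/c² = 4.666 u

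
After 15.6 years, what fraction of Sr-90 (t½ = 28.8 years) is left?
N/N₀ = (1/2)^(t/t½) = 0.687 = 68.7%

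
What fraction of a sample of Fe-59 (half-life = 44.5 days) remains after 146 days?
N/N₀ = (1/2)^(t/t½) = 0.1029 = 10.3%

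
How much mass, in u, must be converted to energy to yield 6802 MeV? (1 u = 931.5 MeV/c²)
m = E/c² = 7.302 u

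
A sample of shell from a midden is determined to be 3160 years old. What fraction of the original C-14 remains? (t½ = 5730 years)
N/N₀ = (1/2)^(t/t½) = 0.6823 = 68.2%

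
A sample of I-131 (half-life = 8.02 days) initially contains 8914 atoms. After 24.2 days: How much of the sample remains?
N = N₀(1/2)^(t/t½) = 1101 atoms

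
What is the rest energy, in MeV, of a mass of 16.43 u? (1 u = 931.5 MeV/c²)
E = mc² = 15300 MeV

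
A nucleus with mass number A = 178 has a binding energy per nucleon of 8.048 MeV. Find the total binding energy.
B.E. = 8.048 × 178 = 1433 MeV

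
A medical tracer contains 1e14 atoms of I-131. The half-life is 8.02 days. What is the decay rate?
A = λN = 8.643e12 decays/day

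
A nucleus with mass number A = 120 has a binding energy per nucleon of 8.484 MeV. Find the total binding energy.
B.E. = 8.484 × 120 = 1018 MeV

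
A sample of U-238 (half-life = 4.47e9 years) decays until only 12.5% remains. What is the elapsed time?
t = t½ × log₂(N₀/N) = 1.341e10 years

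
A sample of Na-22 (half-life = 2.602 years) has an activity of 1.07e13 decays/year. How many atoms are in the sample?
N = A/λ = 4.017e13 atoms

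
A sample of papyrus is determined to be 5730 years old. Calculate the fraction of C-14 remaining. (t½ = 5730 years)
N/N₀ = (1/2)^(t/t½) = 0.5 = 50%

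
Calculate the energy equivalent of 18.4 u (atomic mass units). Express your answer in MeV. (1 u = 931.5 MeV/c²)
E = mc² = 17140 MeV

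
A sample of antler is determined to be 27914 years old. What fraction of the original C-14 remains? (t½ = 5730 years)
N/N₀ = (1/2)^(t/t½) = 0.03416 = 3.42%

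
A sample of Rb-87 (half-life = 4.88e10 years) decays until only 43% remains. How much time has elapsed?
t = t½ × log₂(N₀/N) = 5.942e10 years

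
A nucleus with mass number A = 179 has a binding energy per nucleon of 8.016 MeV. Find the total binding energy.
B.E. = 8.016 × 179 = 1435 MeV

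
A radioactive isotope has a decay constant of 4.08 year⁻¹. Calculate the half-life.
t½ = ln(2)/λ = 0.1699 years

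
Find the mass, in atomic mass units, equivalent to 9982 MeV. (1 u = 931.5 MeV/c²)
m = E/c² = 10.72 u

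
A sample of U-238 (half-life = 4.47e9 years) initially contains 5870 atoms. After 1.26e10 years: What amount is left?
N = N₀(1/2)^(t/t½) = 831.9 atoms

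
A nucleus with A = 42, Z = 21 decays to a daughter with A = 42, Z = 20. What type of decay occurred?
ΔA = 0, ΔZ = -1 ⇒ beta-plus decay (β⁺) or electron capture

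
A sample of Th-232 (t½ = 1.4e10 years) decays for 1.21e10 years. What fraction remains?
N/N₀ = (1/2)^(t/t½) = 0.5493 = 54.9%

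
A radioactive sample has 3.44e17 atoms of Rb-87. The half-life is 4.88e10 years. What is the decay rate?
A = λN = 4.886e6 decays/year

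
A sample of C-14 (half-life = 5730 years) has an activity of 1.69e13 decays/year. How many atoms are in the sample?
N = A/λ = 1.397e17 atoms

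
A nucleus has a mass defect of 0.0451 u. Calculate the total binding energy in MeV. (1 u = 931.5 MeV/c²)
B.E. = Δm × 931.5 = 42.01 MeV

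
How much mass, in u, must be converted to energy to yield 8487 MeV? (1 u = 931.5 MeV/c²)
m = E/c² = 9.111 u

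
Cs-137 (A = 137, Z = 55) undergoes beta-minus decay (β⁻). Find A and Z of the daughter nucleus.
Daughter: A = 137, Z = 56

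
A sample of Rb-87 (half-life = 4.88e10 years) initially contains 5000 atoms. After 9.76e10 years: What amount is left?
N = N₀(1/2)^(t/t½) = 1250 atoms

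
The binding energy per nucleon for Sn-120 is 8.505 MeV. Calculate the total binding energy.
B.E. = 8.505 × 120 = 1021 MeV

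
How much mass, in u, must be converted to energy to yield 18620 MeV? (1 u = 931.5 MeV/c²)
m = E/c² = 19.99 u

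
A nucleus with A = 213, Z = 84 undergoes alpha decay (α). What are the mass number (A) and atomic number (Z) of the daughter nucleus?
Daughter: A = 209, Z = 82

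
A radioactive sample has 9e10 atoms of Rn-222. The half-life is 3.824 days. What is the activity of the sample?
A = λN = 1.631e10 decays/day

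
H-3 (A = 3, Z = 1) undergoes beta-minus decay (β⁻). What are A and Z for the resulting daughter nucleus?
Daughter: A = 3, Z = 2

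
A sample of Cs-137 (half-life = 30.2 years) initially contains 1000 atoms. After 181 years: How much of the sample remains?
N = N₀(1/2)^(t/t½) = 15.7 atoms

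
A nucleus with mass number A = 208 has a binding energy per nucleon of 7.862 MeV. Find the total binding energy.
B.E. = 7.862 × 208 = 1635 MeV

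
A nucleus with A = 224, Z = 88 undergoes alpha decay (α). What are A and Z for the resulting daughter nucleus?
Daughter: A = 220, Z = 86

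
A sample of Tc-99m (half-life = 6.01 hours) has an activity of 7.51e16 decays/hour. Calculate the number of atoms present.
N = A/λ = 6.512e17 atoms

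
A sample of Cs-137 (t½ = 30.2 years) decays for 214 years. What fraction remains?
N/N₀ = (1/2)^(t/t½) = 0.00736 = 0.736%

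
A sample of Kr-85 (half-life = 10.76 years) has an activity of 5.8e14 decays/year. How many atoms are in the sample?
N = A/λ = 9.004e15 atoms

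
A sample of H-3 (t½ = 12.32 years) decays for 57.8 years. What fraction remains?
N/N₀ = (1/2)^(t/t½) = 0.0387 = 3.87%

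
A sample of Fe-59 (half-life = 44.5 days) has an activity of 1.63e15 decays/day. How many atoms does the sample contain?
N = A/λ = 1.046e17 atoms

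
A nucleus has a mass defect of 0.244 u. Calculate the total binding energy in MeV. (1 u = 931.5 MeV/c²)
B.E. = Δm × 931.5 = 227.3 MeV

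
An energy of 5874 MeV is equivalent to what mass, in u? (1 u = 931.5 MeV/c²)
m = E/c² = 6.306 u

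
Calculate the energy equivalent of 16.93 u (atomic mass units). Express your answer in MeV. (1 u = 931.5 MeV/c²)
E = mc² = 15770 MeV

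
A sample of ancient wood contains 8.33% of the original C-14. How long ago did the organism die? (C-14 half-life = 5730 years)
Age = t½ × log₂(1/ratio) = 20550 years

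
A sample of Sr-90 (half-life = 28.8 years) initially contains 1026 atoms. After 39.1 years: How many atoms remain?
N = N₀(1/2)^(t/t½) = 400.4 atoms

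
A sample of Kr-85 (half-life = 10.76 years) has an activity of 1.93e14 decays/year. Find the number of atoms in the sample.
N = A/λ = 2.996e15 atoms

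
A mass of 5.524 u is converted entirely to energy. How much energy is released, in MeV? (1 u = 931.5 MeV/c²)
E = mc² = 5146 MeV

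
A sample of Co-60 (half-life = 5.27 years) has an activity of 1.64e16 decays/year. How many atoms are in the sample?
N = A/λ = 1.247e17 atoms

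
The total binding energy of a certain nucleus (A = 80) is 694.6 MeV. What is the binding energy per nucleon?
B.E./A = 694.6/80 = 8.683 MeV/nucleon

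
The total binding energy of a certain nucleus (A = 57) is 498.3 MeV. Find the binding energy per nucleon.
B.E./A = 498.3/57 = 8.742 MeV/nucleon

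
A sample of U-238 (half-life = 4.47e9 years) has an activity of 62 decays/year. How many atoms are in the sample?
N = A/λ = 3.998e11 atoms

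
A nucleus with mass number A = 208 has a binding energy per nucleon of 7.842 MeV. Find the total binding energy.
B.E. = 7.842 × 208 = 1631 MeV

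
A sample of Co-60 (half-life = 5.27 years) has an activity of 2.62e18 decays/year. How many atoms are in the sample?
N = A/λ = 1.992e19 atoms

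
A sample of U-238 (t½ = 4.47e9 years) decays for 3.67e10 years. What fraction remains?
N/N₀ = (1/2)^(t/t½) = 0.003376 = 0.338%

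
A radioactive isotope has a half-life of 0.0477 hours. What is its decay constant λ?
λ = ln(2)/t½ = 14.53 hour⁻¹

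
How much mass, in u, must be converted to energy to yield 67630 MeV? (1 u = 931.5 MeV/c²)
m = E/c² = 72.6 u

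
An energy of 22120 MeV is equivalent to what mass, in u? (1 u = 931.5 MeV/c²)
m = E/c² = 23.75 u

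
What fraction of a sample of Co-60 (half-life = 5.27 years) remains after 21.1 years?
N/N₀ = (1/2)^(t/t½) = 0.06234 = 6.23%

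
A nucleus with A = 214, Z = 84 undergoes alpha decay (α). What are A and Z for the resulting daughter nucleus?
Daughter: A = 210, Z = 82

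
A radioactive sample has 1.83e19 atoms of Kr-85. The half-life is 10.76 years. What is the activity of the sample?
A = λN = 1.179e18 decays/year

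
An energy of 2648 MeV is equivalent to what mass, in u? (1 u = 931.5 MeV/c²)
m = E/c² = 2.843 u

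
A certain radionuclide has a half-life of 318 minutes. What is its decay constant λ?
λ = ln(2)/t½ = 0.00218 minute⁻¹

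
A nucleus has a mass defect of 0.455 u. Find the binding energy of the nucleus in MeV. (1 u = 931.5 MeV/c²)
B.E. = Δm × 931.5 = 423.8 MeV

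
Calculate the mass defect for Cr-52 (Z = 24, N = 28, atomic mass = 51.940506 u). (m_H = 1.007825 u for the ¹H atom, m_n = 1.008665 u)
Δm = Z·m_H + N·m_n − M = 0.4899 u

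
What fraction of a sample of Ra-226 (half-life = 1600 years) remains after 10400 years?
N/N₀ = (1/2)^(t/t½) = 0.01105 = 1.1%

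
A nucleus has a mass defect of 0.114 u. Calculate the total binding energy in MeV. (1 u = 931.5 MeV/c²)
B.E. = Δm × 931.5 = 106.2 MeV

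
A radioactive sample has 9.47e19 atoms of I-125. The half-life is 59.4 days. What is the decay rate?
A = λN = 1.105e18 decays/day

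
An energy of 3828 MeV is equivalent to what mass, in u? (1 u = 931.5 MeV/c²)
m = E/c² = 4.11 u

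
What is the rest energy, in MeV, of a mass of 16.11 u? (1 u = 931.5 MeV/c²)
E = mc² = 15010 MeV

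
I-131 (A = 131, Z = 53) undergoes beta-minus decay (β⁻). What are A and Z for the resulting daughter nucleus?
Daughter: A = 131, Z = 54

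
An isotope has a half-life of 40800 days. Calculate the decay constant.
λ = ln(2)/t½ = 1.699e-5 day⁻¹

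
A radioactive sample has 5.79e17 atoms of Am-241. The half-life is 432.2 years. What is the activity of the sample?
A = λN = 9.286e14 decays/year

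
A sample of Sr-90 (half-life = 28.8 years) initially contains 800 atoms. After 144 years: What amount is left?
N = N₀(1/2)^(t/t½) = 25 atoms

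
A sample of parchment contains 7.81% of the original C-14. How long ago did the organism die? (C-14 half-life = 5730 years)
Age = t½ × log₂(1/ratio) = 21080 years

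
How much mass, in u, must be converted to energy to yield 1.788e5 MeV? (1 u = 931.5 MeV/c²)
m = E/c² = 191.9 u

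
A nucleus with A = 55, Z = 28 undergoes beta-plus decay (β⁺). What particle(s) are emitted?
β⁺: positron (e⁺) + neutrino (νₑ)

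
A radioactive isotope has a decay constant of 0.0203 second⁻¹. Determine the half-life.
t½ = ln(2)/λ = 34.15 seconds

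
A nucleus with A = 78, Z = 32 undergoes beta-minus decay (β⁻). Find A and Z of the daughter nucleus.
Daughter: A = 78, Z = 33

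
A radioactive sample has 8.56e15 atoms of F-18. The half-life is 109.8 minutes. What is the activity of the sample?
A = λN = 5.404e13 decays/minute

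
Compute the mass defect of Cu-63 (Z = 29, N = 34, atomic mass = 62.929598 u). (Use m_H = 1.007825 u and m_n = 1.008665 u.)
Δm = Z·m_H + N·m_n − M = 0.5919 u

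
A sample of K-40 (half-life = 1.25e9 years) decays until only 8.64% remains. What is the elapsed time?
t = t½ × log₂(N₀/N) = 4.416e9 years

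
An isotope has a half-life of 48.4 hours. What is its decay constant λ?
λ = ln(2)/t½ = 0.01432 hour⁻¹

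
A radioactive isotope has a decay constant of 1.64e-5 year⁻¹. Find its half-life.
t½ = ln(2)/λ = 42270 years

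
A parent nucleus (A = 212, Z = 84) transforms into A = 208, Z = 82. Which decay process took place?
ΔA = -4, ΔZ = -2 ⇒ alpha decay (α)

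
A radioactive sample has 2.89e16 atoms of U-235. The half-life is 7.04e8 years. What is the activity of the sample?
A = λN = 2.845e7 decays/year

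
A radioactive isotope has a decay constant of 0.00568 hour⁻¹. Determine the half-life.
t½ = ln(2)/λ = 122 hours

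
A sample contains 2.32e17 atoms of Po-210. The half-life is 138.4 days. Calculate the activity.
A = λN = 1.162e15 decays/day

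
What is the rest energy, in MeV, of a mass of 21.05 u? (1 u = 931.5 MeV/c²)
E = mc² = 19610 MeV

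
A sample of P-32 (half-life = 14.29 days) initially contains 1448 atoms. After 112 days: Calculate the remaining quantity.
N = N₀(1/2)^(t/t½) = 6.33 atoms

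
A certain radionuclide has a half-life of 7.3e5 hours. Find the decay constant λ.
λ = ln(2)/t½ = 9.495e-7 hour⁻¹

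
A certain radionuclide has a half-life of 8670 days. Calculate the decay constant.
λ = ln(2)/t½ = 7.995e-5 day⁻¹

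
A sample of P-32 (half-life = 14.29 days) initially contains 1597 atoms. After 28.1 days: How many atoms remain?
N = N₀(1/2)^(t/t½) = 408.7 atoms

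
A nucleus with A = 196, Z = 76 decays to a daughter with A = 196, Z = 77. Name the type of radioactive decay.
ΔA = 0, ΔZ = +1 ⇒ beta-minus decay (β⁻)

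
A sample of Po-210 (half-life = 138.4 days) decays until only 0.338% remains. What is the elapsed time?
t = t½ × log₂(N₀/N) = 1136 days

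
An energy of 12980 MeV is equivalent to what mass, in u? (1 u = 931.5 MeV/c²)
m = E/c² = 13.93 u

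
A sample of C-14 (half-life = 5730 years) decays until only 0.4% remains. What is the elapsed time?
t = t½ × log₂(N₀/N) = 45640 years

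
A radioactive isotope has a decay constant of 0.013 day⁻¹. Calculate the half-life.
t½ = ln(2)/λ = 53.32 days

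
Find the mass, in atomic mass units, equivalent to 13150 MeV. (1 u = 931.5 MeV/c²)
m = E/c² = 14.12 u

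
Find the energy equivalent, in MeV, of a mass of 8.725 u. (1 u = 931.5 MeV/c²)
E = mc² = 8127 MeV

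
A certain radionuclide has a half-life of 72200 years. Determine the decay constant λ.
λ = ln(2)/t½ = 9.6e-6 year⁻¹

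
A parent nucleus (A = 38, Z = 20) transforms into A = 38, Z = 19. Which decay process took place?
ΔA = 0, ΔZ = -1 ⇒ beta-plus decay (β⁺) or electron capture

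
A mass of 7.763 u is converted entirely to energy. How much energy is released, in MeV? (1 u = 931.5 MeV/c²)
E = mc² = 7231 MeV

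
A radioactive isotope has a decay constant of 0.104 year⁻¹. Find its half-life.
t½ = ln(2)/λ = 6.665 years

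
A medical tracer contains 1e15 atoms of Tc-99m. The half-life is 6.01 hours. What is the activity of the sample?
A = λN = 1.153e14 decays/hour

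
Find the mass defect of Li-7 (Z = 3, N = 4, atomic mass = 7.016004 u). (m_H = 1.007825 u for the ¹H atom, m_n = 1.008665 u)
Δm = Z·m_H + N·m_n − M = 0.04213 u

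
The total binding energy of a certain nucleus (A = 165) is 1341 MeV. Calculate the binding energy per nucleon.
B.E./A = 1341/165 = 8.127 MeV/nucleon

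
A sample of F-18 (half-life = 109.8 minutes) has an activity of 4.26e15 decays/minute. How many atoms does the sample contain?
N = A/λ = 6.748e17 atoms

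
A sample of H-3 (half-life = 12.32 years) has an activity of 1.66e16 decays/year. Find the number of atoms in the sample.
N = A/λ = 2.95e17 atoms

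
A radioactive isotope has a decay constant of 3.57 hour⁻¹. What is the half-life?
t½ = ln(2)/λ = 0.1942 hours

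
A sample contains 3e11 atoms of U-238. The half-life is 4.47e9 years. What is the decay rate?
A = λN = 46.52 decays/year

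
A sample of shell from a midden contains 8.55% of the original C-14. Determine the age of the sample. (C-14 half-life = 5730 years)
Age = t½ × log₂(1/ratio) = 20330 years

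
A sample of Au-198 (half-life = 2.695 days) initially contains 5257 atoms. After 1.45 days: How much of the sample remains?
N = N₀(1/2)^(t/t½) = 3621 atoms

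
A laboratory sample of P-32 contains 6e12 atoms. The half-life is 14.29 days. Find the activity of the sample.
A = λN = 2.91e11 decays/day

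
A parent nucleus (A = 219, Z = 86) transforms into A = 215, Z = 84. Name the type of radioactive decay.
ΔA = -4, ΔZ = -2 ⇒ alpha decay (α)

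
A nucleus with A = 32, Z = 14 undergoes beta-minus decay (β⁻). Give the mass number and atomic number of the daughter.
Daughter: A = 32, Z = 15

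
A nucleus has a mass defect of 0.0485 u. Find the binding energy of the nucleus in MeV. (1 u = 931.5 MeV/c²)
B.E. = Δm × 931.5 = 45.18 MeV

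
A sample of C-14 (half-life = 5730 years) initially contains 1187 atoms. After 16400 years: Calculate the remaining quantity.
N = N₀(1/2)^(t/t½) = 163.3 atoms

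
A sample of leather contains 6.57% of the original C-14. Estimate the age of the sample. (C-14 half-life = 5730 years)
Age = t½ × log₂(1/ratio) = 22510 years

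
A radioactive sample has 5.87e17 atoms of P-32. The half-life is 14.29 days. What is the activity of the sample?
A = λN = 2.847e16 decays/day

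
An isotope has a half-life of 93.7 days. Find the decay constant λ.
λ = ln(2)/t½ = 0.007398 day⁻¹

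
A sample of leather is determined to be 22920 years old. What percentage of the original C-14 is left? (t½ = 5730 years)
N/N₀ = (1/2)^(t/t½) = 0.0625 = 6.25%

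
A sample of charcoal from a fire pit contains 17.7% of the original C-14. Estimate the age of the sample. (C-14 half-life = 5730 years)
Age = t½ × log₂(1/ratio) = 14310 years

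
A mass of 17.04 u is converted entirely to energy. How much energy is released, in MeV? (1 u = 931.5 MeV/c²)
E = mc² = 15870 MeV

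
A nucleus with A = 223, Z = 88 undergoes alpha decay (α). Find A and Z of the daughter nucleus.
Daughter: A = 219, Z = 86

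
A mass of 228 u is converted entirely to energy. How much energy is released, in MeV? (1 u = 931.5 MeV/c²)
E = mc² = 2.124e5 MeV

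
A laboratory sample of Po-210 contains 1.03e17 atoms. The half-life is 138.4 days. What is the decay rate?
A = λN = 5.159e14 decays/day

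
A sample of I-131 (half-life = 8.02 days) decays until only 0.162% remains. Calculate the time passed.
t = t½ × log₂(N₀/N) = 74.34 days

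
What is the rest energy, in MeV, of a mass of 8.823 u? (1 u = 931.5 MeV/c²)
E = mc² = 8219 MeV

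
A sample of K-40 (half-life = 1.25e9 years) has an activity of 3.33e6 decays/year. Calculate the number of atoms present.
N = A/λ = 6.005e15 atoms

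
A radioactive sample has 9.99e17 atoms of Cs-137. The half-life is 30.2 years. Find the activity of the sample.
A = λN = 2.293e16 decays/year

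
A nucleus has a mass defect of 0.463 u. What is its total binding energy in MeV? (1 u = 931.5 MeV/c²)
B.E. = Δm × 931.5 = 431.3 MeV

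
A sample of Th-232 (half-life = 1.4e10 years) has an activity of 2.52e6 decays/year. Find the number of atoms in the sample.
N = A/λ = 5.09e16 atoms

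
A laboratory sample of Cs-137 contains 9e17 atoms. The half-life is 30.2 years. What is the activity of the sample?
A = λN = 2.066e16 decays/year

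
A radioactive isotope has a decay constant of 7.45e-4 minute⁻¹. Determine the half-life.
t½ = ln(2)/λ = 930.4 minutes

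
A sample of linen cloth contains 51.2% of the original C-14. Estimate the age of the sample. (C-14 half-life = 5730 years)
Age = t½ × log₂(1/ratio) = 5534 years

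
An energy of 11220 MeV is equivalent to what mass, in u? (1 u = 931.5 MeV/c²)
m = E/c² = 12.05 u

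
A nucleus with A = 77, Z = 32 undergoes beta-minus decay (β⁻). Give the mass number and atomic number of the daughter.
Daughter: A = 77, Z = 33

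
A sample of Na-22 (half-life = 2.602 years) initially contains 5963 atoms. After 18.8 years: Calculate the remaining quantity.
N = N₀(1/2)^(t/t½) = 39.85 atoms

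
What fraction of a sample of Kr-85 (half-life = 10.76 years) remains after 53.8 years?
N/N₀ = (1/2)^(t/t½) = 0.03125 = 3.12%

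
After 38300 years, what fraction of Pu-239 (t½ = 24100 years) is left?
N/N₀ = (1/2)^(t/t½) = 0.3324 = 33.2%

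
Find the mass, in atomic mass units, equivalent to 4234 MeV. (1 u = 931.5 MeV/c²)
m = E/c² = 4.545 u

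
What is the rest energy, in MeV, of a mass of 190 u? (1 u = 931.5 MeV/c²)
E = mc² = 1.77e5 MeV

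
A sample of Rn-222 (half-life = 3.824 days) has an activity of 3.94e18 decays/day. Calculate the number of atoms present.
N = A/λ = 2.174e19 atoms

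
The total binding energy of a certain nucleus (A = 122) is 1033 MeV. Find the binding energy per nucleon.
B.E./A = 1033/122 = 8.467 MeV/nucleon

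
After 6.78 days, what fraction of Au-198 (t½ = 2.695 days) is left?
N/N₀ = (1/2)^(t/t½) = 0.1749 = 17.5%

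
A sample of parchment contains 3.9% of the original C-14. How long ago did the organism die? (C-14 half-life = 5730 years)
Age = t½ × log₂(1/ratio) = 26820 years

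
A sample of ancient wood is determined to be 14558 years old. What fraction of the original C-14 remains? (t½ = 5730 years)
N/N₀ = (1/2)^(t/t½) = 0.1719 = 17.2%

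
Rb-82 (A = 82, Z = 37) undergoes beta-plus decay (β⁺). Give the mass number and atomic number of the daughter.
Daughter: A = 82, Z = 36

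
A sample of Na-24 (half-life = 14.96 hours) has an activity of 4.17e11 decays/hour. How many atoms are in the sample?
N = A/λ = 9e12 atoms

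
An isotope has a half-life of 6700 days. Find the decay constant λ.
λ = ln(2)/t½ = 1.035e-4 day⁻¹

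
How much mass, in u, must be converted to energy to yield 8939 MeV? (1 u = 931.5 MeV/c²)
m = E/c² = 9.596 u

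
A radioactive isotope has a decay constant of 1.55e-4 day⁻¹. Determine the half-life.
t½ = ln(2)/λ = 4472 days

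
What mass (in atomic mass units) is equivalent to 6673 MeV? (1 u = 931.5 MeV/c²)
m = E/c² = 7.164 u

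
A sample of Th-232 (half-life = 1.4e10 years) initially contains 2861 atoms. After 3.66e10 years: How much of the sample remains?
N = N₀(1/2)^(t/t½) = 467.2 atoms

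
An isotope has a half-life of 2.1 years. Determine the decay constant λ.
λ = ln(2)/t½ = 0.3301 year⁻¹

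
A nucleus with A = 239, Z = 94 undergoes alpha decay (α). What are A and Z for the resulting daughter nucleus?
Daughter: A = 235, Z = 92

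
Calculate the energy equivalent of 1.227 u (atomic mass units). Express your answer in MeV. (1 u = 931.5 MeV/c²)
E = mc² = 1143 MeV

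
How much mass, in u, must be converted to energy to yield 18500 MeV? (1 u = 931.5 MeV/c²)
m = E/c² = 19.86 u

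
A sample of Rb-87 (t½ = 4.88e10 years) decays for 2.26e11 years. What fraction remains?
N/N₀ = (1/2)^(t/t½) = 0.04035 = 4.04%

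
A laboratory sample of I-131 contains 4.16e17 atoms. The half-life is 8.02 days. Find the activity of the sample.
A = λN = 3.595e16 decays/day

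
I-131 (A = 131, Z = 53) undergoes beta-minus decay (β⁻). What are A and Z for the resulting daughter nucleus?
Daughter: A = 131, Z = 54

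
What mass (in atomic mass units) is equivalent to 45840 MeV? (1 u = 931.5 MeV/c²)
m = E/c² = 49.21 u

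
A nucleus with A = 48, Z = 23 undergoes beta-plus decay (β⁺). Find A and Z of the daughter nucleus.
Daughter: A = 48, Z = 22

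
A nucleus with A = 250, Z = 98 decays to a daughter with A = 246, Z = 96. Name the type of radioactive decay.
ΔA = -4, ΔZ = -2 ⇒ alpha decay (α)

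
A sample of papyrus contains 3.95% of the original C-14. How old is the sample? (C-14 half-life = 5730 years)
Age = t½ × log₂(1/ratio) = 26710 years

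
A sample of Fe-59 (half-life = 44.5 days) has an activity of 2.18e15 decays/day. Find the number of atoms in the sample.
N = A/λ = 1.4e17 atoms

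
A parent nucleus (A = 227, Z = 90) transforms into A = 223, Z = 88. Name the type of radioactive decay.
ΔA = -4, ΔZ = -2 ⇒ alpha decay (α)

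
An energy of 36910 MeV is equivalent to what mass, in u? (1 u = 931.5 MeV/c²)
m = E/c² = 39.62 u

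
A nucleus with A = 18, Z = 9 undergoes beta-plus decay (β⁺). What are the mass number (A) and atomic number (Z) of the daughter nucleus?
Daughter: A = 18, Z = 8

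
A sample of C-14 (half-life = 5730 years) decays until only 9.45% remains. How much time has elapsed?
t = t½ × log₂(N₀/N) = 19500 years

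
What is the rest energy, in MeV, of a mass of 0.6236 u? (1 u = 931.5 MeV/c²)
E = mc² = 580.9 MeV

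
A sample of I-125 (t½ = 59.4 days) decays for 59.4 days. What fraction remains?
N/N₀ = (1/2)^(t/t½) = 0.5 = 50%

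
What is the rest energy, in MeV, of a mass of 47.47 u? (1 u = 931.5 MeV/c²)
E = mc² = 44220 MeV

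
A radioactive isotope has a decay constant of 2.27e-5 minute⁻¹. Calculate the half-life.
t½ = ln(2)/λ = 30540 minutes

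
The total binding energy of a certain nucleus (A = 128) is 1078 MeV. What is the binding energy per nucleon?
B.E./A = 1078/128 = 8.422 MeV/nucleon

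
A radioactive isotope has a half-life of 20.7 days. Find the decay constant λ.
λ = ln(2)/t½ = 0.03349 day⁻¹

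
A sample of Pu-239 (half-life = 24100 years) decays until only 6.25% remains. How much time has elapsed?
t = t½ × log₂(N₀/N) = 96400 years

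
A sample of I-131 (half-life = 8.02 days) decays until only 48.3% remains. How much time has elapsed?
t = t½ × log₂(N₀/N) = 8.42 days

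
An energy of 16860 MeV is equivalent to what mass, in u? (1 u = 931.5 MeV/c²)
m = E/c² = 18.1 u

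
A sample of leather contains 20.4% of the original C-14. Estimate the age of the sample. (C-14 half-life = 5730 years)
Age = t½ × log₂(1/ratio) = 13140 years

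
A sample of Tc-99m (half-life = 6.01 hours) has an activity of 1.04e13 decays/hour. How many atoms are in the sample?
N = A/λ = 9.017e13 atoms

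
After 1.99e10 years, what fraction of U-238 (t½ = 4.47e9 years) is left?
N/N₀ = (1/2)^(t/t½) = 0.04569 = 4.57%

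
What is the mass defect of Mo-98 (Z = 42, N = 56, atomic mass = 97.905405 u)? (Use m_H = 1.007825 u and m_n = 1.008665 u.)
Δm = Z·m_H + N·m_n − M = 0.9085 u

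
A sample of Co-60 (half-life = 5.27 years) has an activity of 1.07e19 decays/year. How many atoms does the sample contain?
N = A/λ = 8.135e19 atoms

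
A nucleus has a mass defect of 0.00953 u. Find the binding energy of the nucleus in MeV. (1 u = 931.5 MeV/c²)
B.E. = Δm × 931.5 = 8.877 MeV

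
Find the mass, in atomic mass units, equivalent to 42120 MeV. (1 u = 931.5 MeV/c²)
m = E/c² = 45.22 u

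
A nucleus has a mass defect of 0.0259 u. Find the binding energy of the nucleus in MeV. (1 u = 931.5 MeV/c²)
B.E. = Δm × 931.5 = 24.13 MeV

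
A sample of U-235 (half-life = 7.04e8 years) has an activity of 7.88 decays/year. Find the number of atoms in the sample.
N = A/λ = 8.003e9 atoms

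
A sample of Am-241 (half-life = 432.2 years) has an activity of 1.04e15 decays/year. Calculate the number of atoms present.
N = A/λ = 6.485e17 atoms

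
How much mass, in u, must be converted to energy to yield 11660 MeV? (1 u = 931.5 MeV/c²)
m = E/c² = 12.52 u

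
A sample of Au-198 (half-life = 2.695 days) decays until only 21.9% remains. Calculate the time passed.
t = t½ × log₂(N₀/N) = 5.905 days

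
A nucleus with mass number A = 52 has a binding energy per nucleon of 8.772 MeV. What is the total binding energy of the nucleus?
B.E. = 8.772 × 52 = 456.1 MeV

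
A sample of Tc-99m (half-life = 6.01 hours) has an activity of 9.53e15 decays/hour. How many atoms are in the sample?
N = A/λ = 8.263e16 atoms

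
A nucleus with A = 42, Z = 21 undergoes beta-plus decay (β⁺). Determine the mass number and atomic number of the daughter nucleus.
Daughter: A = 42, Z = 20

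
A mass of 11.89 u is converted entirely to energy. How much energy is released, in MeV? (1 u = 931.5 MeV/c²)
E = mc² = 11080 MeV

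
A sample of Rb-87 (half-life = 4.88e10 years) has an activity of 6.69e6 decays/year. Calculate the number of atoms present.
N = A/λ = 4.71e17 atoms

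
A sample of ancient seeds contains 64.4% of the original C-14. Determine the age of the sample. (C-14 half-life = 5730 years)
Age = t½ × log₂(1/ratio) = 3638 years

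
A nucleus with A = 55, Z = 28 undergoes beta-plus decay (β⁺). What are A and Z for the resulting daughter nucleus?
Daughter: A = 55, Z = 27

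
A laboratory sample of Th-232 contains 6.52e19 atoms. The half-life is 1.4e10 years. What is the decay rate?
A = λN = 3.228e9 decays/year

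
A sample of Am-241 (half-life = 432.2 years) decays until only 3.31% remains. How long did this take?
t = t½ × log₂(N₀/N) = 2125 years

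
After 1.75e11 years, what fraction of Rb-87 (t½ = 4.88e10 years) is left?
N/N₀ = (1/2)^(t/t½) = 0.08327 = 8.33%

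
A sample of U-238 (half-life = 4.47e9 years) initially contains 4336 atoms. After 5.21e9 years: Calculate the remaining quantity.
N = N₀(1/2)^(t/t½) = 1933 atoms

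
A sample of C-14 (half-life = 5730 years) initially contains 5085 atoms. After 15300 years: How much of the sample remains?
N = N₀(1/2)^(t/t½) = 798.9 atoms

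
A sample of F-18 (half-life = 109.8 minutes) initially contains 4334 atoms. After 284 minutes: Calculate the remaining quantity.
N = N₀(1/2)^(t/t½) = 721.6 atoms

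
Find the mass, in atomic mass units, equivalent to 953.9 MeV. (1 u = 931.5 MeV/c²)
m = E/c² = 1.024 u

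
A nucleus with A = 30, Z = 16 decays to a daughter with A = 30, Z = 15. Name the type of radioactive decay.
ΔA = 0, ΔZ = -1 ⇒ beta-plus decay (β⁺) or electron capture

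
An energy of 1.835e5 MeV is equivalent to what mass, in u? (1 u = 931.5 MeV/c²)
m = E/c² = 197 u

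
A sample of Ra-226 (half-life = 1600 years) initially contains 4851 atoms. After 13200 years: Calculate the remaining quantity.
N = N₀(1/2)^(t/t½) = 15.93 atoms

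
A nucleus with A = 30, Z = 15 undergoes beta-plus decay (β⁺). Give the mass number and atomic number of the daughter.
Daughter: A = 30, Z = 14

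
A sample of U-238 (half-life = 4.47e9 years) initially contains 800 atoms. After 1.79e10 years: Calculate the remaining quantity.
N = N₀(1/2)^(t/t½) = 49.85 atoms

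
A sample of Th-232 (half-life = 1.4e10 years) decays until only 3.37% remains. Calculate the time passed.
t = t½ × log₂(N₀/N) = 6.848e10 years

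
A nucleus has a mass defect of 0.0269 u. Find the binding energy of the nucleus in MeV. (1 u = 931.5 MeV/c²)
B.E. = Δm × 931.5 = 25.06 MeV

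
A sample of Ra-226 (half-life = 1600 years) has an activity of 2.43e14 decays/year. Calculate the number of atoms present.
N = A/λ = 5.609e17 atoms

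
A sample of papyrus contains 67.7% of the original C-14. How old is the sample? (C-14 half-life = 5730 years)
Age = t½ × log₂(1/ratio) = 3225 years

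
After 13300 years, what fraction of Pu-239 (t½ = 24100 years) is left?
N/N₀ = (1/2)^(t/t½) = 0.6821 = 68.2%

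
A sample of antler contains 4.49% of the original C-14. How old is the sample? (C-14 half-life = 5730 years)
Age = t½ × log₂(1/ratio) = 25650 years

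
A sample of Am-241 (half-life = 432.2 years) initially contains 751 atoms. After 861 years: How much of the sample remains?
N = N₀(1/2)^(t/t½) = 188.8 atoms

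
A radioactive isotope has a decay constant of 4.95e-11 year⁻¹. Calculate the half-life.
t½ = ln(2)/λ = 1.4e10 years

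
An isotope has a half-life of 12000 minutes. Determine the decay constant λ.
λ = ln(2)/t½ = 5.776e-5 minute⁻¹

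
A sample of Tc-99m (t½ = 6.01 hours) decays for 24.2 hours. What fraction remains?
N/N₀ = (1/2)^(t/t½) = 0.06136 = 6.14%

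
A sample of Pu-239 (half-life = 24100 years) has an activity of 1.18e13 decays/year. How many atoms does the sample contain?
N = A/λ = 4.103e17 atoms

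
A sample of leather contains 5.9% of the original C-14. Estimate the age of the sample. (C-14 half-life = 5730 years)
Age = t½ × log₂(1/ratio) = 23400 years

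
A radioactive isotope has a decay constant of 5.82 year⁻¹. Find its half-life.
t½ = ln(2)/λ = 0.1191 years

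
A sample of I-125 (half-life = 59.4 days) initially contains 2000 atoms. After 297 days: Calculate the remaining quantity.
N = N₀(1/2)^(t/t½) = 62.5 atoms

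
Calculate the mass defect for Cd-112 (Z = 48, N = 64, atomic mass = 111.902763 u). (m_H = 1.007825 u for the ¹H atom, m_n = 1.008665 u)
Δm = Z·m_H + N·m_n − M = 1.027 u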